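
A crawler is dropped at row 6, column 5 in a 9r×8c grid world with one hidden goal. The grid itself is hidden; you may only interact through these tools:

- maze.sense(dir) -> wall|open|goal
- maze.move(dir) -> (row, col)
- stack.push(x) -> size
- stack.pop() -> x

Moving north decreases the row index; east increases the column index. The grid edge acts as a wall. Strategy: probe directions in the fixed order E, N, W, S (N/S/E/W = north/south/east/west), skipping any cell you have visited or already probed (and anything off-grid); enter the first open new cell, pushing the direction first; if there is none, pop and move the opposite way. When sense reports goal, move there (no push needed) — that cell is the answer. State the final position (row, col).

[in] sense dir: east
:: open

[in] push x: east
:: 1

[in] move dir: east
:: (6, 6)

[in] sense dir: east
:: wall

[in] sense dir: north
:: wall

[in] sense dir: south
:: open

[in] push x: south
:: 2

[in] move dir: south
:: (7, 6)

[in] sense dir: east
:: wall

[in] sense dir: west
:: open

[in] push x: west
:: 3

[in] move dir: west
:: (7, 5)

[in] sense dir: west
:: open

[in] push x: west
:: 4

[in] move dir: west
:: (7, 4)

[in] sense dir: north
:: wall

[in] sense dir: west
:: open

[in] push x: west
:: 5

[in] move dir: west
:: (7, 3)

[in] sense dir: north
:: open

[in] push x: north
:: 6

[in] move dir: north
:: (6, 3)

[in] sense dir: north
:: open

[in] push x: north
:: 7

[in] move dir: north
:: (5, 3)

[in] sense dir: east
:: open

[in] push x: east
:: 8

[in] move dir: east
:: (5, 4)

[in] sense dir: east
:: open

[in] push x: east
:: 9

[in] move dir: east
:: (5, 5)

[in] sense dir: north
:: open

[in] push x: north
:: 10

[in] move dir: north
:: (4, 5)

[in] sense dir: east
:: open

[in] push x: east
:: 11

[in] move dir: east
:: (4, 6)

[in] sense dir: east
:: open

[in] push x: east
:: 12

[in] move dir: east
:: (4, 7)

[in] sense dir: north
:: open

[in] push x: north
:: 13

[in] move dir: north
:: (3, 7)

[in] sense dir: north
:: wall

[in] sense dir: west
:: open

[in] push x: west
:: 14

[in] move dir: west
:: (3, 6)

[in] sense dir: north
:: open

[in] push x: north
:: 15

[in] move dir: north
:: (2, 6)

[in] sense dir: north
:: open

[in] push x: north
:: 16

[in] move dir: north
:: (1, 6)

[in] sense dir: east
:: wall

[in] sense dir: north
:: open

[in] push x: north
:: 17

[in] move dir: north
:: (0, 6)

[in] sense dir: east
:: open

[in] push x: east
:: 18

[in] move dir: east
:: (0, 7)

[in] pop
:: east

[in] move dir: west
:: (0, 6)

[in] sense dir: west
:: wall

[in] pop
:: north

[in] move dir: south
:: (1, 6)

[in] sense dir: west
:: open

[in] push x: west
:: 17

[in] move dir: west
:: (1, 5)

[in] sense dir: west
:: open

[in] push x: west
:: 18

[in] move dir: west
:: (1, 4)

[in] sense dir: north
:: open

[in] push x: north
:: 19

[in] move dir: north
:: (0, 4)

[in] sense dir: west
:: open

[in] push x: west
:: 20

[in] move dir: west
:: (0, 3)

[in] sense dir: west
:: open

[in] push x: west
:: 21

[in] move dir: west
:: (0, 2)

[in] sense dir: west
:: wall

[in] sense dir: south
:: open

[in] push x: south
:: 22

[in] move dir: south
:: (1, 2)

[in] sense dir: east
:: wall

[in] sense dir: west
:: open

[in] push x: west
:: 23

[in] move dir: west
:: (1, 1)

[in] sense dir: west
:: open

[in] push x: west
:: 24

[in] move dir: west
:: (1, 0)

[in] sense dir: north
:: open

[in] push x: north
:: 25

[in] move dir: north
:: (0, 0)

[in] pop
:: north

[in] move dir: south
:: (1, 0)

[in] sense dir: south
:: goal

[in] move dir: south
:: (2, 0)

Answer: (2, 0)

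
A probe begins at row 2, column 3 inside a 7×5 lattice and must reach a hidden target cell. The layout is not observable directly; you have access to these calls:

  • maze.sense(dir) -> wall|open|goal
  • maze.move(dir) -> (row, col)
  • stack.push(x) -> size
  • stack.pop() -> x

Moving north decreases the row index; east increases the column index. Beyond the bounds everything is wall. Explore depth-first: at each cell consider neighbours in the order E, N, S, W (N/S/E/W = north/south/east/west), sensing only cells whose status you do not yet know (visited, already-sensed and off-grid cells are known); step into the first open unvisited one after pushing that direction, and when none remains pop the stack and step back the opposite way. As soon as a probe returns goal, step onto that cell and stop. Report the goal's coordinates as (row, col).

// maze.sense(dir=east) ~> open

// stack.push(x=east) ~> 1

// maze.move(dir=east) ~> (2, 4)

// maze.sense(dir=north) ~> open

// stack.push(x=north) ~> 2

// maze.move(dir=north) ~> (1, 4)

// maze.sense(dir=north) ~> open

// stack.push(x=north) ~> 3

// maze.move(dir=north) ~> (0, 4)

// maze.sense(dir=west) ~> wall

// stack.pop() ~> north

// maze.move(dir=south) ~> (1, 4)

// maze.sense(dir=west) ~> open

// stack.push(x=west) ~> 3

// maze.move(dir=west) ~> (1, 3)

// maze.sense(dir=west) ~> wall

// stack.pop() ~> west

// maze.move(dir=east) ~> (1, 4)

// stack.pop() ~> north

// maze.move(dir=south) ~> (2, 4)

// maze.sense(dir=south) ~> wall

// stack.pop() ~> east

// maze.move(dir=west) ~> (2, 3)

// maze.sense(dir=south) ~> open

// stack.push(x=south) ~> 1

// maze.move(dir=south) ~> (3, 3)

// maze.sense(dir=south) ~> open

// stack.push(x=south) ~> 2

// maze.move(dir=south) ~> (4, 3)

// maze.sense(dir=east) ~> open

// stack.push(x=east) ~> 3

// maze.move(dir=east) ~> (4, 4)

// maze.sense(dir=south) ~> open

// stack.push(x=south) ~> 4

// maze.move(dir=south) ~> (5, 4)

// maze.sense(dir=south) ~> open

// stack.push(x=south) ~> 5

// maze.move(dir=south) ~> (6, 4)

// maze.sense(dir=west) ~> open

// stack.push(x=west) ~> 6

// maze.move(dir=west) ~> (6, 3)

// maze.sense(dir=north) ~> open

// stack.push(x=north) ~> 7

// maze.move(dir=north) ~> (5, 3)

// maze.sense(dir=west) ~> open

// stack.push(x=west) ~> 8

// maze.move(dir=west) ~> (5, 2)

// maze.sense(dir=north) ~> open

// stack.push(x=north) ~> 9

// maze.move(dir=north) ~> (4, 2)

// maze.sense(dir=north) ~> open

// stack.push(x=north) ~> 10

// maze.move(dir=north) ~> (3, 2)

// maze.sense(dir=north) ~> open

// stack.push(x=north) ~> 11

// maze.move(dir=north) ~> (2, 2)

// maze.sense(dir=west) ~> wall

// stack.pop() ~> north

// maze.move(dir=south) ~> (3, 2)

// maze.sense(dir=west) ~> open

// stack.push(x=west) ~> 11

// maze.move(dir=west) ~> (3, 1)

// maze.sense(dir=south) ~> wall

// maze.sense(dir=west) ~> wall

// stack.pop() ~> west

// maze.move(dir=east) ~> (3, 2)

// stack.pop() ~> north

// maze.move(dir=south) ~> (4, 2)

// stack.pop() ~> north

// maze.move(dir=south) ~> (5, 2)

// maze.sense(dir=south) ~> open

// stack.push(x=south) ~> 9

// maze.move(dir=south) ~> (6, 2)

// maze.sense(dir=west) ~> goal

// maze.move(dir=west) ~> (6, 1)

Answer: (6, 1)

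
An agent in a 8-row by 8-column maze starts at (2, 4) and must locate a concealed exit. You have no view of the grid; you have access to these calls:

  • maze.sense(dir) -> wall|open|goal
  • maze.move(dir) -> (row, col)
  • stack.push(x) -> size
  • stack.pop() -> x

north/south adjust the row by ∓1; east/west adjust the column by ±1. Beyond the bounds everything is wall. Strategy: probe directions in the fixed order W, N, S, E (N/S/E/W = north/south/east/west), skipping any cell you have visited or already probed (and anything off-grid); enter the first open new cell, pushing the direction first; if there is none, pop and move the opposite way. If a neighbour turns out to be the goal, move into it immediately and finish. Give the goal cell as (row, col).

// 1. maze.sense(dir→west) ~> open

// 2. stack.push(x→west) ~> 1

// 3. maze.move(dir→west) ~> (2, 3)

// 4. maze.sense(dir→west) ~> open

// 5. stack.push(x→west) ~> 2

// 6. maze.move(dir→west) ~> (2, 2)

// 7. maze.sense(dir→west) ~> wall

// 8. maze.sense(dir→north) ~> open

// 9. stack.push(x→north) ~> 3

// 10. maze.move(dir→north) ~> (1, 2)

// 11. maze.sense(dir→west) ~> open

// 12. stack.push(x→west) ~> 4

// 13. maze.move(dir→west) ~> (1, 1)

// 14. maze.sense(dir→west) ~> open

// 15. stack.push(x→west) ~> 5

// 16. maze.move(dir→west) ~> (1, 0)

// 17. maze.sense(dir→north) ~> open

// 18. stack.push(x→north) ~> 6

// 19. maze.move(dir→north) ~> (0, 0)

// 20. maze.sense(dir→east) ~> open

// 21. stack.push(x→east) ~> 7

// 22. maze.move(dir→east) ~> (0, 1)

// 23. maze.sense(dir→east) ~> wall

// 24. stack.pop() ~> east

// 25. maze.move(dir→west) ~> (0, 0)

// 26. stack.pop() ~> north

// 27. maze.move(dir→south) ~> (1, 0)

// 28. maze.sense(dir→south) ~> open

// 29. stack.push(x→south) ~> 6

// 30. maze.move(dir→south) ~> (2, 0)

// 31. maze.sense(dir→south) ~> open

// 32. stack.push(x→south) ~> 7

// 33. maze.move(dir→south) ~> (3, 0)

// 34. maze.sense(dir→south) ~> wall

// 35. maze.sense(dir→east) ~> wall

// 36. stack.pop() ~> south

// 37. maze.move(dir→north) ~> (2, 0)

// 38. stack.pop() ~> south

// 39. maze.move(dir→north) ~> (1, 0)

// 40. stack.pop() ~> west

// 41. maze.move(dir→east) ~> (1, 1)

// 42. stack.pop() ~> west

// 43. maze.move(dir→east) ~> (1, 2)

// 44. maze.sense(dir→east) ~> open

// 45. stack.push(x→east) ~> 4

// 46. maze.move(dir→east) ~> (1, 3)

// 47. maze.sense(dir→north) ~> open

// 48. stack.push(x→north) ~> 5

// 49. maze.move(dir→north) ~> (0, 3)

// 50. maze.sense(dir→east) ~> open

// 51. stack.push(x→east) ~> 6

// 52. maze.move(dir→east) ~> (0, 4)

// 53. maze.sense(dir→south) ~> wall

// 54. maze.sense(dir→east) ~> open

// 55. stack.push(x→east) ~> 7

// 56. maze.move(dir→east) ~> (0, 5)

// 57. maze.sense(dir→south) ~> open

// 58. stack.push(x→south) ~> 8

// 59. maze.move(dir→south) ~> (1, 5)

// 60. maze.sense(dir→south) ~> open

// 61. stack.push(x→south) ~> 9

// 62. maze.move(dir→south) ~> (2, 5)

// 63. maze.sense(dir→south) ~> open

// 64. stack.push(x→south) ~> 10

// 65. maze.move(dir→south) ~> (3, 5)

// 66. maze.sense(dir→west) ~> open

// 67. stack.push(x→west) ~> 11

// 68. maze.move(dir→west) ~> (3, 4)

// 69. maze.sense(dir→west) ~> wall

// 70. maze.sense(dir→south) ~> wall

// 71. stack.pop() ~> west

// 72. maze.move(dir→east) ~> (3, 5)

// 73. maze.sense(dir→south) ~> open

// 74. stack.push(x→south) ~> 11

// 75. maze.move(dir→south) ~> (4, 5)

// 76. maze.sense(dir→south) ~> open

// 77. stack.push(x→south) ~> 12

// 78. maze.move(dir→south) ~> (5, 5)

// 79. maze.sense(dir→west) ~> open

// 80. stack.push(x→west) ~> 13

// 81. maze.move(dir→west) ~> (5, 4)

// 82. maze.sense(dir→west) ~> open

// 83. stack.push(x→west) ~> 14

// 84. maze.move(dir→west) ~> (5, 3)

// 85. maze.sense(dir→west) ~> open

// 86. stack.push(x→west) ~> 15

// 87. maze.move(dir→west) ~> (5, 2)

// 88. maze.sense(dir→west) ~> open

// 89. stack.push(x→west) ~> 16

// 90. maze.move(dir→west) ~> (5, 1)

// 91. maze.sense(dir→west) ~> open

// 92. stack.push(x→west) ~> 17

// 93. maze.move(dir→west) ~> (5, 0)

// 94. maze.sense(dir→south) ~> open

// 95. stack.push(x→south) ~> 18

// 96. maze.move(dir→south) ~> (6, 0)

// 97. maze.sense(dir→south) ~> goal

// 98. maze.move(dir→south) ~> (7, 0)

Answer: (7, 0)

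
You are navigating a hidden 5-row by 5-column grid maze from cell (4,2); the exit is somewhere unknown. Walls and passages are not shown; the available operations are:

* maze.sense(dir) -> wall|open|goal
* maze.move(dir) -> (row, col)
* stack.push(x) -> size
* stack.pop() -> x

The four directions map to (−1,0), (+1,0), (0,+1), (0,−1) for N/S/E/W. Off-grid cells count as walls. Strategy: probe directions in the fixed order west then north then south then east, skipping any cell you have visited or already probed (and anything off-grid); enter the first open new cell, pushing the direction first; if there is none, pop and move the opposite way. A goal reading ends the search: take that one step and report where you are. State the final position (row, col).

Then maze.sense passing dir=west, and observe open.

I run stack.push passing x=west, : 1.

I try maze.move passing dir=west, yielding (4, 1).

Then maze.sense passing dir=west, and get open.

Using stack.push passing x=west, and get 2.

Using maze.move passing dir=west, and observe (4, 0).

Now I run maze.sense passing dir=north, : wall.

Now I run stack.pop(), yielding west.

I call maze.move passing dir=east, → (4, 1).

I use maze.sense passing dir=north, and get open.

I use stack.push passing x=north, → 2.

I invoke maze.move passing dir=north, — result: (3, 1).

I call maze.sense passing dir=north, and get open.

I use stack.push passing x=north, — result: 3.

Using maze.move passing dir=north, : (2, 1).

I try maze.sense passing dir=west, and observe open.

I try stack.push passing x=west, yielding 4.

I call maze.move passing dir=west, : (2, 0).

I invoke maze.sense passing dir=north, giving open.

I invoke stack.push passing x=north, and observe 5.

Using maze.move passing dir=north, and see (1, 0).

I call maze.sense passing dir=north, : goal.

Calling maze.move passing dir=north, — result: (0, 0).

Answer: (0, 0)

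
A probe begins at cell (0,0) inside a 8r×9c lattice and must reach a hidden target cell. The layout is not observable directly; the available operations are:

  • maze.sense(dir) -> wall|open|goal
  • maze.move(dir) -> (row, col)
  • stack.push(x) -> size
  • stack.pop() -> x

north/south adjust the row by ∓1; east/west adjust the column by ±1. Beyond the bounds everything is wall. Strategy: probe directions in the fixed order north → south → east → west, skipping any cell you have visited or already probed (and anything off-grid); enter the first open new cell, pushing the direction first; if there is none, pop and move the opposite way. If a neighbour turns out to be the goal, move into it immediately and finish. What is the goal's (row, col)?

Step: sense[dir='south']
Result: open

Step: push[x='south']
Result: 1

Step: move[dir='south']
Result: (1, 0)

Step: sense[dir='south']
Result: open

Step: push[x='south']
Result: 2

Step: move[dir='south']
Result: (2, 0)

Step: sense[dir='south']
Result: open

Step: push[x='south']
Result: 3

Step: move[dir='south']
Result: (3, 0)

Step: sense[dir='south']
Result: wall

Step: sense[dir='east']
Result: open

Step: push[x='east']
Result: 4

Step: move[dir='east']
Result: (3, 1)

Step: sense[dir='north']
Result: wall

Step: sense[dir='south']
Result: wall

Step: sense[dir='east']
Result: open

Step: push[x='east']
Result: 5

Step: move[dir='east']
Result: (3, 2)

Step: sense[dir='north']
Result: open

Step: push[x='north']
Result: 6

Step: move[dir='north']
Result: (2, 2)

Step: sense[dir='north']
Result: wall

Step: sense[dir='east']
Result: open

Step: push[x='east']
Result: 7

Step: move[dir='east']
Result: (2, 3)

Step: sense[dir='north']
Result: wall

Step: sense[dir='south']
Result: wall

Step: sense[dir='east']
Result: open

Step: push[x='east']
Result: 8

Step: move[dir='east']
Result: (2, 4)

Step: sense[dir='north']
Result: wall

Step: sense[dir='south']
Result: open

Step: push[x='south']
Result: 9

Step: move[dir='south']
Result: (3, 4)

Step: sense[dir='south']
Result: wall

Step: sense[dir='east']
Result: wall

Step: pop[]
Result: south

Step: move[dir='north']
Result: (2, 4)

Step: sense[dir='east']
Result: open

Step: push[x='east']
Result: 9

Step: move[dir='east']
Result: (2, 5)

Step: sense[dir='north']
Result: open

Step: push[x='north']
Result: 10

Step: move[dir='north']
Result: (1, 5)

Step: sense[dir='north']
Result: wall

Step: sense[dir='east']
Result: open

Step: push[x='east']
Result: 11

Step: move[dir='east']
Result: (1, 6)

Step: sense[dir='north']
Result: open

Step: push[x='north']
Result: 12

Step: move[dir='north']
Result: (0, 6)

Step: sense[dir='east']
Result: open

Step: push[x='east']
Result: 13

Step: move[dir='east']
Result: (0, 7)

Step: sense[dir='south']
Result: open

Step: push[x='south']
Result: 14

Step: move[dir='south']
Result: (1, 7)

Step: sense[dir='south']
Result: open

Step: push[x='south']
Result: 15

Step: move[dir='south']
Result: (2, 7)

Step: sense[dir='south']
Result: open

Step: push[x='south']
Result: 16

Step: move[dir='south']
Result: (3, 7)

Step: sense[dir='south']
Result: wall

Step: sense[dir='east']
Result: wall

Step: sense[dir='west']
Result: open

Step: push[x='west']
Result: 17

Step: move[dir='west']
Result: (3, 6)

Step: sense[dir='north']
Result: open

Step: push[x='north']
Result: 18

Step: move[dir='north']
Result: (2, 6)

Step: pop[]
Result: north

Step: move[dir='south']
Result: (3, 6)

Step: sense[dir='south']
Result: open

Step: push[x='south']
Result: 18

Step: move[dir='south']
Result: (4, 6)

Step: sense[dir='south']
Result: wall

Step: sense[dir='west']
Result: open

Step: push[x='west']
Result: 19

Step: move[dir='west']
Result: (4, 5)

Step: sense[dir='south']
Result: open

Step: push[x='south']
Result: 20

Step: move[dir='south']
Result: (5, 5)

Step: sense[dir='south']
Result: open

Step: push[x='south']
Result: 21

Step: move[dir='south']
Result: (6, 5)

Step: sense[dir='south']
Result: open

Step: push[x='south']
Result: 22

Step: move[dir='south']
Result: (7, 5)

Step: sense[dir='east']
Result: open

Step: push[x='east']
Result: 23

Step: move[dir='east']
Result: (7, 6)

Step: sense[dir='north']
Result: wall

Step: sense[dir='east']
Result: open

Step: push[x='east']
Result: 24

Step: move[dir='east']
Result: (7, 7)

Step: sense[dir='north']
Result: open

Step: push[x='north']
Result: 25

Step: move[dir='north']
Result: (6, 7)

Step: sense[dir='north']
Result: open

Step: push[x='north']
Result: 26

Step: move[dir='north']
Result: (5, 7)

Step: sense[dir='east']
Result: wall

Step: pop[]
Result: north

Step: move[dir='south']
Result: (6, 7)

Step: sense[dir='east']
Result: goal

Step: move[dir='east']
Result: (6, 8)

Answer: (6, 8)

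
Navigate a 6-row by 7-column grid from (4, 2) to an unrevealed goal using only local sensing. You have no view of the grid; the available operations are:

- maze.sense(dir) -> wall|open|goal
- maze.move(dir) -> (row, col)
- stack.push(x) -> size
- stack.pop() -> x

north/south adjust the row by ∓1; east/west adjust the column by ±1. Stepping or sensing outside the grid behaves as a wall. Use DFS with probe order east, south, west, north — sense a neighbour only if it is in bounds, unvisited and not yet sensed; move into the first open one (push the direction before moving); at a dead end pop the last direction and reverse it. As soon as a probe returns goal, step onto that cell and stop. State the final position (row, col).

→ sense(east)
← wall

→ sense(south)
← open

→ push(south)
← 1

→ move(south)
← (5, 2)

→ sense(east)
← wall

→ sense(west)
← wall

→ pop()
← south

→ move(north)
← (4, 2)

→ sense(west)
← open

→ push(west)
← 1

→ move(west)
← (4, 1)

→ sense(west)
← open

→ push(west)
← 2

→ move(west)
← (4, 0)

→ sense(south)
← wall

→ sense(north)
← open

→ push(north)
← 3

→ move(north)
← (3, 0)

→ sense(east)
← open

→ push(east)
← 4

→ move(east)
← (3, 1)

→ sense(east)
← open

→ push(east)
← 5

→ move(east)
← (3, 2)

→ sense(east)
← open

→ push(east)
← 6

→ move(east)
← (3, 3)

→ sense(east)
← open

→ push(east)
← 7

→ move(east)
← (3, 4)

→ sense(east)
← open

→ push(east)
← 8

→ move(east)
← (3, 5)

→ sense(east)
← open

→ push(east)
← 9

→ move(east)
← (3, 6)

→ sense(south)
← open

→ push(south)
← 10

→ move(south)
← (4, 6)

→ sense(south)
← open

→ push(south)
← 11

→ move(south)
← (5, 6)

→ sense(west)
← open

→ push(west)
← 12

→ move(west)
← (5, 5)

→ sense(west)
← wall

→ sense(north)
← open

→ push(north)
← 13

→ move(north)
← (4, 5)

→ sense(west)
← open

→ push(west)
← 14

→ move(west)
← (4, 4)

→ pop()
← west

→ move(east)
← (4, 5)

→ pop()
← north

→ move(south)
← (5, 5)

→ pop()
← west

→ move(east)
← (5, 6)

→ pop()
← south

→ move(north)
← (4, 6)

→ pop()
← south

→ move(north)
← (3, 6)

→ sense(north)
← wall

→ pop()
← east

→ move(west)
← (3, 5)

→ sense(north)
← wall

→ pop()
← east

→ move(west)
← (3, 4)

→ sense(north)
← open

→ push(north)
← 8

→ move(north)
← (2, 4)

→ sense(west)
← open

→ push(west)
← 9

→ move(west)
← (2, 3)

→ sense(west)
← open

→ push(west)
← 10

→ move(west)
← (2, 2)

→ sense(west)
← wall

→ sense(north)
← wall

→ pop()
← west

→ move(east)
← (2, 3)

→ sense(north)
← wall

→ pop()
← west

→ move(east)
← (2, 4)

→ sense(north)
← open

→ push(north)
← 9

→ move(north)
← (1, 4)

→ sense(east)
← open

→ push(east)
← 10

→ move(east)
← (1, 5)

→ sense(east)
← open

→ push(east)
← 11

→ move(east)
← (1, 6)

→ sense(north)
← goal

→ move(north)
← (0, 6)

Answer: (0, 6)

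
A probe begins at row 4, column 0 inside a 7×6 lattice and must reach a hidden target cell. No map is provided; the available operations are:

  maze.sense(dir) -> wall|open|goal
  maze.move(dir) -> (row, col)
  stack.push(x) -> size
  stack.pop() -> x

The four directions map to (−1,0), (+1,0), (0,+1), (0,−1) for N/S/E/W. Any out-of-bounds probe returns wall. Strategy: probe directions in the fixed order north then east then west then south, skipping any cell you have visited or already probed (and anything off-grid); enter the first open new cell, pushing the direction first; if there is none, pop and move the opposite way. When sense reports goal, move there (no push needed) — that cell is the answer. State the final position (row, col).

Action: maze.sense[dir='north']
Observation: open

Action: stack.push[x='north']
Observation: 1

Action: maze.move[dir='north']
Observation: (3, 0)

Action: maze.sense[dir='north']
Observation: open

Action: stack.push[x='north']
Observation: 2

Action: maze.move[dir='north']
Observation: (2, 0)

Action: maze.sense[dir='north']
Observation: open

Action: stack.push[x='north']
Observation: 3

Action: maze.move[dir='north']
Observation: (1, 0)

Action: maze.sense[dir='north']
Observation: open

Action: stack.push[x='north']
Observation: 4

Action: maze.move[dir='north']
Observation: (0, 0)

Action: maze.sense[dir='east']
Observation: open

Action: stack.push[x='east']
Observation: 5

Action: maze.move[dir='east']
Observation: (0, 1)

Action: maze.sense[dir='east']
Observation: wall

Action: maze.sense[dir='south']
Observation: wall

Action: stack.pop[]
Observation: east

Action: maze.move[dir='west']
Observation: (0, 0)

Action: stack.pop[]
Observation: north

Action: maze.move[dir='south']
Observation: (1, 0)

Action: stack.pop[]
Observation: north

Action: maze.move[dir='south']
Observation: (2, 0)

Action: maze.sense[dir='east']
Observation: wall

Action: stack.pop[]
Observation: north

Action: maze.move[dir='south']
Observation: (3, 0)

Action: maze.sense[dir='east']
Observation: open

Action: stack.push[x='east']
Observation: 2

Action: maze.move[dir='east']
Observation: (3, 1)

Action: maze.sense[dir='east']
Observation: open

Action: stack.push[x='east']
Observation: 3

Action: maze.move[dir='east']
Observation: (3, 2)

Action: maze.sense[dir='north']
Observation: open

Action: stack.push[x='north']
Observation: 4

Action: maze.move[dir='north']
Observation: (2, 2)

Action: maze.sense[dir='north']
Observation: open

Action: stack.push[x='north']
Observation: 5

Action: maze.move[dir='north']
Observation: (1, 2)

Action: maze.sense[dir='east']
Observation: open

Action: stack.push[x='east']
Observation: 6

Action: maze.move[dir='east']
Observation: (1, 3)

Action: maze.sense[dir='north']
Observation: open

Action: stack.push[x='north']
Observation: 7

Action: maze.move[dir='north']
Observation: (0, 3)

Action: maze.sense[dir='east']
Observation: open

Action: stack.push[x='east']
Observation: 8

Action: maze.move[dir='east']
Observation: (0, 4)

Action: maze.sense[dir='east']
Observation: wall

Action: maze.sense[dir='south']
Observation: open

Action: stack.push[x='south']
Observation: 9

Action: maze.move[dir='south']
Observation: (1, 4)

Action: maze.sense[dir='east']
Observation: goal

Action: maze.move[dir='east']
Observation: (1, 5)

Answer: (1, 5)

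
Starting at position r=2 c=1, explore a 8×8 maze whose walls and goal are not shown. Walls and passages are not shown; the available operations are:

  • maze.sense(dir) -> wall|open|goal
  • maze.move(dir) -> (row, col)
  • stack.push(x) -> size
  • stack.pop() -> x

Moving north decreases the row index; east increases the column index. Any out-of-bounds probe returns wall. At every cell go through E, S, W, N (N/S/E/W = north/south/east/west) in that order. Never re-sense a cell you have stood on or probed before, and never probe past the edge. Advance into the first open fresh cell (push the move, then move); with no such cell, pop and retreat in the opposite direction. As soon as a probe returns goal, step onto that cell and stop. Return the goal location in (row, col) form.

>> sense(dir=east)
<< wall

>> sense(dir=south)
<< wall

>> sense(dir=west)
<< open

>> push(x=west)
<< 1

>> move(dir=west)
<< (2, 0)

>> sense(dir=south)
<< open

>> push(x=south)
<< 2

>> move(dir=south)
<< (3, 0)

>> sense(dir=south)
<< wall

>> pop()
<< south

>> move(dir=north)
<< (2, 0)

>> sense(dir=north)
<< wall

>> pop()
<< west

>> move(dir=east)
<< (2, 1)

>> sense(dir=north)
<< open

>> push(x=north)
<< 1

>> move(dir=north)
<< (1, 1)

>> sense(dir=east)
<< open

>> push(x=east)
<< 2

>> move(dir=east)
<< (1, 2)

>> sense(dir=east)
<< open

>> push(x=east)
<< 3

>> move(dir=east)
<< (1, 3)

>> sense(dir=east)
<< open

>> push(x=east)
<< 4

>> move(dir=east)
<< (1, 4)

>> sense(dir=east)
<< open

>> push(x=east)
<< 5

>> move(dir=east)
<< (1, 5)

>> sense(dir=east)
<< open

>> push(x=east)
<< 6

>> move(dir=east)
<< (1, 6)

>> sense(dir=east)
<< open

>> push(x=east)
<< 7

>> move(dir=east)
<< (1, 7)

>> sense(dir=south)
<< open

>> push(x=south)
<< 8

>> move(dir=south)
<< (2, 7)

>> sense(dir=south)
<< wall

>> sense(dir=west)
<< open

>> push(x=west)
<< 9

>> move(dir=west)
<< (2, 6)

>> sense(dir=south)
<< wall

>> sense(dir=west)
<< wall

>> pop()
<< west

>> move(dir=east)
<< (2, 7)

>> pop()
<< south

>> move(dir=north)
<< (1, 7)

>> sense(dir=north)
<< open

>> push(x=north)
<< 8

>> move(dir=north)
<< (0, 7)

>> sense(dir=west)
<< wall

>> pop()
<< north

>> move(dir=south)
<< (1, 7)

>> pop()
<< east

>> move(dir=west)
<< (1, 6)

>> pop()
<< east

>> move(dir=west)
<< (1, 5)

>> sense(dir=north)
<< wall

>> pop()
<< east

>> move(dir=west)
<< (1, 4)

>> sense(dir=south)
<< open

>> push(x=south)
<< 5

>> move(dir=south)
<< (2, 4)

>> sense(dir=south)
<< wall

>> sense(dir=west)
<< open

>> push(x=west)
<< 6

>> move(dir=west)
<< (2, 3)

>> sense(dir=south)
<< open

>> push(x=south)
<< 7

>> move(dir=south)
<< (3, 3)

>> sense(dir=south)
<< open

>> push(x=south)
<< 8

>> move(dir=south)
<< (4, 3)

>> sense(dir=east)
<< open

>> push(x=east)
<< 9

>> move(dir=east)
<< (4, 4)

>> sense(dir=east)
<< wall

>> sense(dir=south)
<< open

>> push(x=south)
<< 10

>> move(dir=south)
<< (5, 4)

>> sense(dir=east)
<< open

>> push(x=east)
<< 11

>> move(dir=east)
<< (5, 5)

>> sense(dir=east)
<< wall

>> sense(dir=south)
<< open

>> push(x=south)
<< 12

>> move(dir=south)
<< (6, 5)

>> sense(dir=east)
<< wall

>> sense(dir=south)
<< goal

>> move(dir=south)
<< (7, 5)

Answer: (7, 5)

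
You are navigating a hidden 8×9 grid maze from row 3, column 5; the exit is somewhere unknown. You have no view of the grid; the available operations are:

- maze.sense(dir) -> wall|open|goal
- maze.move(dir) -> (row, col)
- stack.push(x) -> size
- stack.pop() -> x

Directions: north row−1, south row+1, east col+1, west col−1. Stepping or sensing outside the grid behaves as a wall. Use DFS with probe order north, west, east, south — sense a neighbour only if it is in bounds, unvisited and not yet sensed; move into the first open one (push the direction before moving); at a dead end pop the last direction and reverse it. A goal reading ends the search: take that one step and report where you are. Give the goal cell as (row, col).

[in] sense dir→north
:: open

[in] push x→north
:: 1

[in] move dir→north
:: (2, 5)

[in] sense dir→north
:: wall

[in] sense dir→west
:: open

[in] push x→west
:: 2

[in] move dir→west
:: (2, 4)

[in] sense dir→north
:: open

[in] push x→north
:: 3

[in] move dir→north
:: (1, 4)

[in] sense dir→north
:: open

[in] push x→north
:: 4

[in] move dir→north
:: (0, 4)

[in] sense dir→west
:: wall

[in] sense dir→east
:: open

[in] push x→east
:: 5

[in] move dir→east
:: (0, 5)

[in] sense dir→east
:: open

[in] push x→east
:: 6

[in] move dir→east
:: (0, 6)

[in] sense dir→east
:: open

[in] push x→east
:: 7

[in] move dir→east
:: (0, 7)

[in] sense dir→east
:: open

[in] push x→east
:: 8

[in] move dir→east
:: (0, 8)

[in] sense dir→south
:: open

[in] push x→south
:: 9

[in] move dir→south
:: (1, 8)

[in] sense dir→west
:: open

[in] push x→west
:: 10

[in] move dir→west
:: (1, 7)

[in] sense dir→west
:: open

[in] push x→west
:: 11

[in] move dir→west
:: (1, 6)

[in] sense dir→south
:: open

[in] push x→south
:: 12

[in] move dir→south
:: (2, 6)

[in] sense dir→east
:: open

[in] push x→east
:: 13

[in] move dir→east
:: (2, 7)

[in] sense dir→east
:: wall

[in] sense dir→south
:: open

[in] push x→south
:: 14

[in] move dir→south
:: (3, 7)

[in] sense dir→west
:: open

[in] push x→west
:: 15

[in] move dir→west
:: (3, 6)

[in] sense dir→south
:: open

[in] push x→south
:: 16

[in] move dir→south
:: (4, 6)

[in] sense dir→west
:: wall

[in] sense dir→east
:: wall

[in] sense dir→south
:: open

[in] push x→south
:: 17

[in] move dir→south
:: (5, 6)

[in] sense dir→west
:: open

[in] push x→west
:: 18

[in] move dir→west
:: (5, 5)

[in] sense dir→west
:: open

[in] push x→west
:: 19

[in] move dir→west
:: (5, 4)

[in] sense dir→north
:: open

[in] push x→north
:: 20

[in] move dir→north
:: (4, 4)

[in] sense dir→north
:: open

[in] push x→north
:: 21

[in] move dir→north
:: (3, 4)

[in] sense dir→west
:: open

[in] push x→west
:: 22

[in] move dir→west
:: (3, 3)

[in] sense dir→north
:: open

[in] push x→north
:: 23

[in] move dir→north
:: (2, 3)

[in] sense dir→north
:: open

[in] push x→north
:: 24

[in] move dir→north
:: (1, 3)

[in] sense dir→west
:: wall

[in] pop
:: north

[in] move dir→south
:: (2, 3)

[in] sense dir→west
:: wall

[in] pop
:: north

[in] move dir→south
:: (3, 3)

[in] sense dir→west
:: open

[in] push x→west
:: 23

[in] move dir→west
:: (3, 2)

[in] sense dir→west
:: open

[in] push x→west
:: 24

[in] move dir→west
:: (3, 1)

[in] sense dir→north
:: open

[in] push x→north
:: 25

[in] move dir→north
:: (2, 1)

[in] sense dir→north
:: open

[in] push x→north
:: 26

[in] move dir→north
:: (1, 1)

[in] sense dir→north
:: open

[in] push x→north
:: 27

[in] move dir→north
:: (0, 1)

[in] sense dir→west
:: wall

[in] sense dir→east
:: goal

[in] move dir→east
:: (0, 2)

Answer: (0, 2)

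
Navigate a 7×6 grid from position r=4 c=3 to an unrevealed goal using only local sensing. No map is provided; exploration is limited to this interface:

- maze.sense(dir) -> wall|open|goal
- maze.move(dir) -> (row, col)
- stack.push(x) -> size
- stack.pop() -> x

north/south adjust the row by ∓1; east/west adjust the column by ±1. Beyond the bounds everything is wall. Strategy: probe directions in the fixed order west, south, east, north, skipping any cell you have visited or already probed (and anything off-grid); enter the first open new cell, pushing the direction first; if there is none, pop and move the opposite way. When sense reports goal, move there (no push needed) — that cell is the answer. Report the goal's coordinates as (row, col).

==> sense(dir→west)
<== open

==> push(x→west)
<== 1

==> move(dir→west)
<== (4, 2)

==> sense(dir→west)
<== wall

==> sense(dir→south)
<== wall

==> sense(dir→north)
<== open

==> push(x→north)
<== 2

==> move(dir→north)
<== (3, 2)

==> sense(dir→west)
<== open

==> push(x→west)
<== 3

==> move(dir→west)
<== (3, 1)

==> sense(dir→west)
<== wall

==> sense(dir→north)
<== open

==> push(x→north)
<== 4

==> move(dir→north)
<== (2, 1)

==> sense(dir→west)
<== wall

==> sense(dir→east)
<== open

==> push(x→east)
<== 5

==> move(dir→east)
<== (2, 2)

==> sense(dir→east)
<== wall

==> sense(dir→north)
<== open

==> push(x→north)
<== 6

==> move(dir→north)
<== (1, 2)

==> sense(dir→west)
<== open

==> push(x→west)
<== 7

==> move(dir→west)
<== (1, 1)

==> sense(dir→west)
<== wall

==> sense(dir→north)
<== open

==> push(x→north)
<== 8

==> move(dir→north)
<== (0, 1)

==> sense(dir→west)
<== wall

==> sense(dir→east)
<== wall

==> pop()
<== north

==> move(dir→south)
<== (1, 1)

==> pop()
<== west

==> move(dir→east)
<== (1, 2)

==> sense(dir→east)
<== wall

==> pop()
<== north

==> move(dir→south)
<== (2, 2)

==> pop()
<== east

==> move(dir→west)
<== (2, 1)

==> pop()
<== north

==> move(dir→south)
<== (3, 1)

==> pop()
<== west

==> move(dir→east)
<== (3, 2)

==> sense(dir→east)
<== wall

==> pop()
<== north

==> move(dir→south)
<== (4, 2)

==> pop()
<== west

==> move(dir→east)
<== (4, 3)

==> sense(dir→south)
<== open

==> push(x→south)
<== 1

==> move(dir→south)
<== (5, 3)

==> sense(dir→south)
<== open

==> push(x→south)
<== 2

==> move(dir→south)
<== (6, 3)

==> sense(dir→west)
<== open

==> push(x→west)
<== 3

==> move(dir→west)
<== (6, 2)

==> sense(dir→west)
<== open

==> push(x→west)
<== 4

==> move(dir→west)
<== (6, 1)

==> sense(dir→west)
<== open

==> push(x→west)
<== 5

==> move(dir→west)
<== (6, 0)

==> sense(dir→north)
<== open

==> push(x→north)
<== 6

==> move(dir→north)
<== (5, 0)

==> sense(dir→east)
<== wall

==> sense(dir→north)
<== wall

==> pop()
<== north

==> move(dir→south)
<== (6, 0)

==> pop()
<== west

==> move(dir→east)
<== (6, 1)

==> pop()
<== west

==> move(dir→east)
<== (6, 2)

==> pop()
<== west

==> move(dir→east)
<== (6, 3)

==> sense(dir→east)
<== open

==> push(x→east)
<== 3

==> move(dir→east)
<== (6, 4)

==> sense(dir→east)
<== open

==> push(x→east)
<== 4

==> move(dir→east)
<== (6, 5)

==> sense(dir→north)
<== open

==> push(x→north)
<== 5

==> move(dir→north)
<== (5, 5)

==> sense(dir→west)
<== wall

==> sense(dir→north)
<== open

==> push(x→north)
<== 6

==> move(dir→north)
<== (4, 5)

==> sense(dir→west)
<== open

==> push(x→west)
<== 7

==> move(dir→west)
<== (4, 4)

==> sense(dir→north)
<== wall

==> pop()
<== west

==> move(dir→east)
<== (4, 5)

==> sense(dir→north)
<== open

==> push(x→north)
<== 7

==> move(dir→north)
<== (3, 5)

==> sense(dir→north)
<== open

==> push(x→north)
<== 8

==> move(dir→north)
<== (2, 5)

==> sense(dir→west)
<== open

==> push(x→west)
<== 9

==> move(dir→west)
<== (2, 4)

==> sense(dir→north)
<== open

==> push(x→north)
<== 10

==> move(dir→north)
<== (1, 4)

==> sense(dir→east)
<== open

==> push(x→east)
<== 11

==> move(dir→east)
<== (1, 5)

==> sense(dir→north)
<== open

==> push(x→north)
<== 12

==> move(dir→north)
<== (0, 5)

==> sense(dir→west)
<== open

==> push(x→west)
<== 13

==> move(dir→west)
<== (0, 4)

==> sense(dir→west)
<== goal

==> move(dir→west)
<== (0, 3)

Answer: (0, 3)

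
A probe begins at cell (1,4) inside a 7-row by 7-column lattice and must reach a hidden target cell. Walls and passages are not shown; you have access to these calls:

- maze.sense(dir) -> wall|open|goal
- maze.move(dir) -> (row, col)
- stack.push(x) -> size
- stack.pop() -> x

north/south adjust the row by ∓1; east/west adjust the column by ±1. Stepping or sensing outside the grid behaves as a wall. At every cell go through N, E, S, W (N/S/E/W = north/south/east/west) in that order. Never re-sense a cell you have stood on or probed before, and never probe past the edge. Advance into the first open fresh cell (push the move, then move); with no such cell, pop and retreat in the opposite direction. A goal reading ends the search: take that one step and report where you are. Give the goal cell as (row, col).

-- maze.sense(dir→north) ~> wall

-- maze.sense(dir→east) ~> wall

-- maze.sense(dir→south) ~> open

-- stack.push(x→south) ~> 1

-- maze.move(dir→south) ~> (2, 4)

-- maze.sense(dir→east) ~> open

-- stack.push(x→east) ~> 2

-- maze.move(dir→east) ~> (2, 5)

-- maze.sense(dir→east) ~> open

-- stack.push(x→east) ~> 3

-- maze.move(dir→east) ~> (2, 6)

-- maze.sense(dir→north) ~> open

-- stack.push(x→north) ~> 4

-- maze.move(dir→north) ~> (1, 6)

-- maze.sense(dir→north) ~> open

-- stack.push(x→north) ~> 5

-- maze.move(dir→north) ~> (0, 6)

-- maze.sense(dir→west) ~> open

-- stack.push(x→west) ~> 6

-- maze.move(dir→west) ~> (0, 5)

-- stack.pop() ~> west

-- maze.move(dir→east) ~> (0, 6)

-- stack.pop() ~> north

-- maze.move(dir→south) ~> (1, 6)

-- stack.pop() ~> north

-- maze.move(dir→south) ~> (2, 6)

-- maze.sense(dir→south) ~> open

-- stack.push(x→south) ~> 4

-- maze.move(dir→south) ~> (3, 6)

-- maze.sense(dir→south) ~> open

-- stack.push(x→south) ~> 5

-- maze.move(dir→south) ~> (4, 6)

-- maze.sense(dir→south) ~> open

-- stack.push(x→south) ~> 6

-- maze.move(dir→south) ~> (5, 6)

-- maze.sense(dir→south) ~> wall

-- maze.sense(dir→west) ~> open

-- stack.push(x→west) ~> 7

-- maze.move(dir→west) ~> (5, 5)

-- maze.sense(dir→north) ~> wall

-- maze.sense(dir→south) ~> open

-- stack.push(x→south) ~> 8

-- maze.move(dir→south) ~> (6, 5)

-- maze.sense(dir→west) ~> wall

-- stack.pop() ~> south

-- maze.move(dir→north) ~> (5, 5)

-- maze.sense(dir→west) ~> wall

-- stack.pop() ~> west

-- maze.move(dir→east) ~> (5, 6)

-- stack.pop() ~> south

-- maze.move(dir→north) ~> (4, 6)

-- stack.pop() ~> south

-- maze.move(dir→north) ~> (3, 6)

-- maze.sense(dir→west) ~> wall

-- stack.pop() ~> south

-- maze.move(dir→north) ~> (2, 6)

-- stack.pop() ~> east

-- maze.move(dir→west) ~> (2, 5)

-- stack.pop() ~> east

-- maze.move(dir→west) ~> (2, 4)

-- maze.sense(dir→south) ~> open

-- stack.push(x→south) ~> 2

-- maze.move(dir→south) ~> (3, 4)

-- maze.sense(dir→south) ~> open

-- stack.push(x→south) ~> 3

-- maze.move(dir→south) ~> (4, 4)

-- maze.sense(dir→west) ~> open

-- stack.push(x→west) ~> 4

-- maze.move(dir→west) ~> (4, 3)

-- maze.sense(dir→north) ~> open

-- stack.push(x→north) ~> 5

-- maze.move(dir→north) ~> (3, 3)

-- maze.sense(dir→north) ~> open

-- stack.push(x→north) ~> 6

-- maze.move(dir→north) ~> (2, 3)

-- maze.sense(dir→north) ~> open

-- stack.push(x→north) ~> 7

-- maze.move(dir→north) ~> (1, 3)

-- maze.sense(dir→north) ~> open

-- stack.push(x→north) ~> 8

-- maze.move(dir→north) ~> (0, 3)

-- maze.sense(dir→west) ~> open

-- stack.push(x→west) ~> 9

-- maze.move(dir→west) ~> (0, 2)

-- maze.sense(dir→south) ~> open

-- stack.push(x→south) ~> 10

-- maze.move(dir→south) ~> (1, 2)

-- maze.sense(dir→south) ~> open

-- stack.push(x→south) ~> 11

-- maze.move(dir→south) ~> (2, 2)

-- maze.sense(dir→south) ~> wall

-- maze.sense(dir→west) ~> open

-- stack.push(x→west) ~> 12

-- maze.move(dir→west) ~> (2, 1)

-- maze.sense(dir→north) ~> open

-- stack.push(x→north) ~> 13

-- maze.move(dir→north) ~> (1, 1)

-- maze.sense(dir→north) ~> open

-- stack.push(x→north) ~> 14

-- maze.move(dir→north) ~> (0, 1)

-- maze.sense(dir→west) ~> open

-- stack.push(x→west) ~> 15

-- maze.move(dir→west) ~> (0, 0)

-- maze.sense(dir→south) ~> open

-- stack.push(x→south) ~> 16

-- maze.move(dir→south) ~> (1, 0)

-- maze.sense(dir→south) ~> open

-- stack.push(x→south) ~> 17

-- maze.move(dir→south) ~> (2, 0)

-- maze.sense(dir→south) ~> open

-- stack.push(x→south) ~> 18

-- maze.move(dir→south) ~> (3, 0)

-- maze.sense(dir→east) ~> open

-- stack.push(x→east) ~> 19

-- maze.move(dir→east) ~> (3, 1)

-- maze.sense(dir→south) ~> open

-- stack.push(x→south) ~> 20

-- maze.move(dir→south) ~> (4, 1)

-- maze.sense(dir→east) ~> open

-- stack.push(x→east) ~> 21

-- maze.move(dir→east) ~> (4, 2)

-- maze.sense(dir→south) ~> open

-- stack.push(x→south) ~> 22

-- maze.move(dir→south) ~> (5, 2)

-- maze.sense(dir→east) ~> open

-- stack.push(x→east) ~> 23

-- maze.move(dir→east) ~> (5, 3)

-- maze.sense(dir→south) ~> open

-- stack.push(x→south) ~> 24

-- maze.move(dir→south) ~> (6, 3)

-- maze.sense(dir→west) ~> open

-- stack.push(x→west) ~> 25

-- maze.move(dir→west) ~> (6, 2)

-- maze.sense(dir→west) ~> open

-- stack.push(x→west) ~> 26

-- maze.move(dir→west) ~> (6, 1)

-- maze.sense(dir→north) ~> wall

-- maze.sense(dir→west) ~> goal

-- maze.move(dir→west) ~> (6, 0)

Answer: (6, 0)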